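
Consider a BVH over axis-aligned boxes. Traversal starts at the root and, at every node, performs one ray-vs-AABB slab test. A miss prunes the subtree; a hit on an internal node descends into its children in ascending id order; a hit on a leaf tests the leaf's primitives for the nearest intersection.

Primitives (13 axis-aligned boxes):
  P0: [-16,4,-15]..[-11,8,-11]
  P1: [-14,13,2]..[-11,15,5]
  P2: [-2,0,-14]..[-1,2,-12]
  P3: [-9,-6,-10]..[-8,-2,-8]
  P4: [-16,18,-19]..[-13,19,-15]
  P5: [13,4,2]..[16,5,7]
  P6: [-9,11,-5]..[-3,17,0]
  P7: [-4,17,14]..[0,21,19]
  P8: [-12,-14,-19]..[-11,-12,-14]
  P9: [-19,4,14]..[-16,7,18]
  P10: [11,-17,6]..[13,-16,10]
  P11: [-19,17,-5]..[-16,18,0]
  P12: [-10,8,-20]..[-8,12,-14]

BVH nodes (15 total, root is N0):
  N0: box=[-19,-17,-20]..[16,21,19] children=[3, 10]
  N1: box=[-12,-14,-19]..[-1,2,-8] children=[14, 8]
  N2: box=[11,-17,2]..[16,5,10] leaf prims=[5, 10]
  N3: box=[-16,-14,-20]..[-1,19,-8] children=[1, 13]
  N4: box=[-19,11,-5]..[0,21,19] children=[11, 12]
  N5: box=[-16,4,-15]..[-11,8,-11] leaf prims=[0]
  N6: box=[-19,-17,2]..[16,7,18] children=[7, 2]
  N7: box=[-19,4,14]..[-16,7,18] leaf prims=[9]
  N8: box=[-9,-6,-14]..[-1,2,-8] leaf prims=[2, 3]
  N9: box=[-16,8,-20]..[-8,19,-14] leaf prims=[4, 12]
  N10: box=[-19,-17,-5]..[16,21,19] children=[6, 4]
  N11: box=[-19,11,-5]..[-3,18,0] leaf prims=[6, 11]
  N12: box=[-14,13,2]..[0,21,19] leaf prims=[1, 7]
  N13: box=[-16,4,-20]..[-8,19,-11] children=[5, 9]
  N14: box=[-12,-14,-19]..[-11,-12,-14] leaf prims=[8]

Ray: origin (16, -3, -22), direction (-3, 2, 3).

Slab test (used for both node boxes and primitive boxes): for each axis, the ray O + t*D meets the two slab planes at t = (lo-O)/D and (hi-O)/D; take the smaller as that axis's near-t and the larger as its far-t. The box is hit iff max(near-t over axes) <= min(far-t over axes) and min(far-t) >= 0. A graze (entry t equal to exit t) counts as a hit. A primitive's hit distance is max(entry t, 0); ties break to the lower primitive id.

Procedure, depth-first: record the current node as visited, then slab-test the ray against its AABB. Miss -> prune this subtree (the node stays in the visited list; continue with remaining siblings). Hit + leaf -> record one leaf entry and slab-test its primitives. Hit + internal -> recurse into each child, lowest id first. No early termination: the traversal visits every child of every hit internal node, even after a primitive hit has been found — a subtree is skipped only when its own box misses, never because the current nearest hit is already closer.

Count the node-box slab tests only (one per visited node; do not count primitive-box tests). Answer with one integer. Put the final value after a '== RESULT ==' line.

Traverse from the root:
N0 x:[0,35/3] y:[-7,12] z:[2/3,41/3] -> hit [2/3,35/3], descend [3, 10]
  N3 x:[17/3,32/3] y:[-11/2,11] z:[2/3,14/3] -> miss, prune
  N10 x:[0,35/3] y:[-7,12] z:[17/3,41/3] -> hit [17/3,35/3], descend [4, 6]
    N4 x:[16/3,35/3] y:[7,12] z:[17/3,41/3] -> hit [7,35/3], descend [11, 12]
      N11 x:[19/3,35/3] y:[7,21/2] z:[17/3,22/3] -> hit [7,22/3] leaf, test {P6@t=7, P11(miss)}
      N12 x:[16/3,10] y:[8,12] z:[8,41/3] -> hit [8,10] leaf, test {P1@t=9, P7(miss)}
    N6 x:[0,35/3] y:[-7,5] z:[8,40/3] -> miss, prune

order=[0, 3, 10, 4, 11, 12, 6]  |boxes|=7  |leaves|=2  hit=P6

== RESULT ==
7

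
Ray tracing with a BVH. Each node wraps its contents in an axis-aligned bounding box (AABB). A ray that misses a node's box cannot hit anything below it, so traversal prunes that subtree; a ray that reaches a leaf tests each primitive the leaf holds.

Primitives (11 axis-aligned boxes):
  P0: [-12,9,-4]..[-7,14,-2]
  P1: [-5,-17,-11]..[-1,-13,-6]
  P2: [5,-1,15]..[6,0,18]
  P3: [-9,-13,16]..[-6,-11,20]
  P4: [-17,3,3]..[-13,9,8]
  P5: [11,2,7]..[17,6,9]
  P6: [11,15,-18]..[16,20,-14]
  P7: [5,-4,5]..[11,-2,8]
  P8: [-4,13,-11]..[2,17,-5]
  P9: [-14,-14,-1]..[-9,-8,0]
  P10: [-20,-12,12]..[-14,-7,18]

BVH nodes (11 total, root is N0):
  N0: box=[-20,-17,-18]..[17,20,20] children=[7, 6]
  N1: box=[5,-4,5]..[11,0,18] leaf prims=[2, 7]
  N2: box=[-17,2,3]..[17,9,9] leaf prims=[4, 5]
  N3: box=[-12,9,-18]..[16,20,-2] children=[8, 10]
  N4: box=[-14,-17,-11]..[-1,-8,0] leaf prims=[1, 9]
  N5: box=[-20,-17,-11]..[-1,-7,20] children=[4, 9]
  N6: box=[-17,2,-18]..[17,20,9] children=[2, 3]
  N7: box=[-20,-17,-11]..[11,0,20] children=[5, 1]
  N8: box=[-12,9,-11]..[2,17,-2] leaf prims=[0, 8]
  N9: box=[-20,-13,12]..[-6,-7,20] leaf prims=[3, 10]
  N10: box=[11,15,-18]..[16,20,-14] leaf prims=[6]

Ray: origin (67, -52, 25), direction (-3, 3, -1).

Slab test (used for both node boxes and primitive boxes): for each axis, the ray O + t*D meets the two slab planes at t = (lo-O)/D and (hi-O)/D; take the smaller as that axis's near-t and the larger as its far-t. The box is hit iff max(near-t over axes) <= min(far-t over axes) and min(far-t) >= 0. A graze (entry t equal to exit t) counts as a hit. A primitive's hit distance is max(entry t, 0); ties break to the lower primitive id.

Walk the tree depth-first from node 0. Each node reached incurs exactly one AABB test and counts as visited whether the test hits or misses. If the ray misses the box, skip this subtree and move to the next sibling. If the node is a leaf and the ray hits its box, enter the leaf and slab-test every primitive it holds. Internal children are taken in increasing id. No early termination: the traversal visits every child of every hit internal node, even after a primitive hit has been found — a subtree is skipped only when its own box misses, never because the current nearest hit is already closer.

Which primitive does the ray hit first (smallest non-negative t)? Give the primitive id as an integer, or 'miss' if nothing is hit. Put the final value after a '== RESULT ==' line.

Walk:
N0 x:[50/3,29] y:[35/3,24] z:[5,43] -> hit [50/3,24], descend [6, 7]
  N6 x:[50/3,28] y:[18,24] z:[16,43] -> hit [18,24], descend [2, 3]
    N2 x:[50/3,28] y:[18,61/3] z:[16,22] -> hit [18,61/3] leaf, test {P4(miss), P5@t=18}
    N3 x:[17,79/3] y:[61/3,24] z:[27,43] -> miss, prune
  N7 x:[56/3,29] y:[35/3,52/3] z:[5,36] -> miss, prune

5 AABB tests over nodes [0, 6, 2, 3, 7]; 1 leaf entered; closest P5.

== RESULT ==
5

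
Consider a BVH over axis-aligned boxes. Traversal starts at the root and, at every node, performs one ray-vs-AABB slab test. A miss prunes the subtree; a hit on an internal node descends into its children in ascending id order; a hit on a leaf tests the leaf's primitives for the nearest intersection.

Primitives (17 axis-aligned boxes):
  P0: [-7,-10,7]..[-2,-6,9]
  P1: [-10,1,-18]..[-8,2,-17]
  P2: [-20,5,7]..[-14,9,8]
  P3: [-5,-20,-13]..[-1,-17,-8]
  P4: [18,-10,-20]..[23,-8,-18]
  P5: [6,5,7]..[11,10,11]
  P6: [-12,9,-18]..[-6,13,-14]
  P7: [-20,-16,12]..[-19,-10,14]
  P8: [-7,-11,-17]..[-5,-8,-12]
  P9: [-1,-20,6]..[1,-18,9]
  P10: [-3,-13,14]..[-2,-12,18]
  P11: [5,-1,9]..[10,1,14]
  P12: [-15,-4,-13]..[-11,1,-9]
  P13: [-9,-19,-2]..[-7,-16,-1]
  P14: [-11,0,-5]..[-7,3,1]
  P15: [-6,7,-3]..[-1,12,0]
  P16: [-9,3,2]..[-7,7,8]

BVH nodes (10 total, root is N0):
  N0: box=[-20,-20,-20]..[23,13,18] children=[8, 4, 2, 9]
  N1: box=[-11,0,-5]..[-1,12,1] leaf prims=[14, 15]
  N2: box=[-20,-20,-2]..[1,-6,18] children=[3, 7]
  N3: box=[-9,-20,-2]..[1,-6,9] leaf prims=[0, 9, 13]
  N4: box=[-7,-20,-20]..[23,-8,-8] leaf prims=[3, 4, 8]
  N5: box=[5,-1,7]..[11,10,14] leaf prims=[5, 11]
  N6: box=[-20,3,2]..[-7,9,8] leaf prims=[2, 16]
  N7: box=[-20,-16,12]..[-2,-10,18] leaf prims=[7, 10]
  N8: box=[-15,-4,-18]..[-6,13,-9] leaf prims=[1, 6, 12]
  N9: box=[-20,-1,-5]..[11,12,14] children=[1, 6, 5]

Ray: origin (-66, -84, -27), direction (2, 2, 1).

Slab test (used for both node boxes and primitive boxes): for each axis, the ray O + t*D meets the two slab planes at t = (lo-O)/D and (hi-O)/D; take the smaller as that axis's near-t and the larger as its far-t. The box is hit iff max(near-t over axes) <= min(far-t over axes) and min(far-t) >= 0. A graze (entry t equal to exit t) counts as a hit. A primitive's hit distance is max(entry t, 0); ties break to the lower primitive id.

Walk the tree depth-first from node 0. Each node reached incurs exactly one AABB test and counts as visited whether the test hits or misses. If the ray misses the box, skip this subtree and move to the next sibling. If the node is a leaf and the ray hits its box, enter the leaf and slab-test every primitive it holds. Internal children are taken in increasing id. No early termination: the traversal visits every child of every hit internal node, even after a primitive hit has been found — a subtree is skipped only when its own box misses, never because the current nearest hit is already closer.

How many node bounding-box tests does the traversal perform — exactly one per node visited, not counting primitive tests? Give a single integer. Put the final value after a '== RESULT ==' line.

Traverse from the root:
N0 x:[23,89/2] y:[32,97/2] z:[7,45] -> hit [32,89/2], descend [2, 4, 8, 9]
  N2 x:[23,67/2] y:[32,39] z:[25,45] -> hit [32,67/2], descend [3, 7]
    N3 x:[57/2,67/2] y:[32,39] z:[25,36] -> hit [32,67/2] leaf, test {P0(miss), P9@t=33, P13(miss)}
    N7 x:[23,32] y:[34,37] z:[39,45] -> miss, prune
  N4 x:[59/2,89/2] y:[32,38] z:[7,19] -> miss, prune
  N8 x:[51/2,30] y:[40,97/2] z:[9,18] -> miss, prune
  N9 x:[23,77/2] y:[83/2,48] z:[22,41] -> miss, prune

Summary -> nodes [0, 2, 3, 7, 4, 8, 9]; box-tests=7; leaf-entries=1; first=P9

== RESULT ==
7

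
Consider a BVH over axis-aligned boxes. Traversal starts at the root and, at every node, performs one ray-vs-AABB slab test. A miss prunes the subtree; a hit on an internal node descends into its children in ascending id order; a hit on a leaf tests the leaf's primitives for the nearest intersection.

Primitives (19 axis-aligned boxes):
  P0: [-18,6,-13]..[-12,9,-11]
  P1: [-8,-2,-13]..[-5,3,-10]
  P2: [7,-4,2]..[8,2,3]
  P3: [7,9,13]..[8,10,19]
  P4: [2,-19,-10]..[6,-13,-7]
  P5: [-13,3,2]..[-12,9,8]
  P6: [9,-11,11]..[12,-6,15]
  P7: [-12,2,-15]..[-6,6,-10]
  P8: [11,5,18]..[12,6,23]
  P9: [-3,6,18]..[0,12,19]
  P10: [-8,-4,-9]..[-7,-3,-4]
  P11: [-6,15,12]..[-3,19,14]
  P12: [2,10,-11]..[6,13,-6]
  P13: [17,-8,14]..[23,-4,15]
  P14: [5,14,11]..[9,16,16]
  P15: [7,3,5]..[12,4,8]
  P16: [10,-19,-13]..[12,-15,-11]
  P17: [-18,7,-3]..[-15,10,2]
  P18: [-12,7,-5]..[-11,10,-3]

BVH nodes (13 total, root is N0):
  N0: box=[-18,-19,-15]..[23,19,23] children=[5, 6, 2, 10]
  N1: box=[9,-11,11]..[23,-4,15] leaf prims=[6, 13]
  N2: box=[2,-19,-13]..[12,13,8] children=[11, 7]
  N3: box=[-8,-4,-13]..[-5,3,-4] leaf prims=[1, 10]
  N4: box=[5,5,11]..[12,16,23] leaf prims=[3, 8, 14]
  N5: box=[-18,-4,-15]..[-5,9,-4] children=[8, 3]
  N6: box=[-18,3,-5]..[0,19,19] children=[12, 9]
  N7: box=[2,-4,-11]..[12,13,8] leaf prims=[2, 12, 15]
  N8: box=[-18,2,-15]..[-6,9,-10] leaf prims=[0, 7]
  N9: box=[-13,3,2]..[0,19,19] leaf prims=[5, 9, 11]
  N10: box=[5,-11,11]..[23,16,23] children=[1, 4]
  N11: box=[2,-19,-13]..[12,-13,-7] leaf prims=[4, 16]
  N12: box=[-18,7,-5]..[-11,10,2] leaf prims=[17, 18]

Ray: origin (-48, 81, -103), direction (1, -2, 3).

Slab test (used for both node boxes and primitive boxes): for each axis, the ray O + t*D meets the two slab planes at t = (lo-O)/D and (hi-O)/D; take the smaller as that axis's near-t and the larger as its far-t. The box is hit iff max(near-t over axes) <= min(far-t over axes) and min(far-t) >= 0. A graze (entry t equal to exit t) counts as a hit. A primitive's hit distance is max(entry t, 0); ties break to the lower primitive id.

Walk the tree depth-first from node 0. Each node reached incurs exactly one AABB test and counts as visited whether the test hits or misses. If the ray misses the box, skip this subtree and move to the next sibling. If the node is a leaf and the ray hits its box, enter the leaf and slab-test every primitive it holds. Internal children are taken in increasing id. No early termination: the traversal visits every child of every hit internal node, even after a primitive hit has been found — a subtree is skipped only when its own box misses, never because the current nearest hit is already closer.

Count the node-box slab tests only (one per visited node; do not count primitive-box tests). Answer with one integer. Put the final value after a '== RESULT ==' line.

Walk:
N0 x:[30,71] y:[31,50] z:[88/3,42] -> hit [31,42], descend [2, 5, 6, 10]
  N2 x:[50,60] y:[34,50] z:[30,37] -> miss, prune
  N5 x:[30,43] y:[36,85/2] z:[88/3,33] -> miss, prune
  N6 x:[30,48] y:[31,39] z:[98/3,122/3] -> hit [98/3,39], descend [9, 12]
    N9 x:[35,48] y:[31,39] z:[35,122/3] -> hit [35,39] leaf, test {P5@t=36, P9(miss), P11(miss)}
    N12 x:[30,37] y:[71/2,37] z:[98/3,35] -> miss, prune
  N10 x:[53,71] y:[65/2,46] z:[38,42] -> miss, prune

order=[0, 2, 5, 6, 9, 12, 10]  |boxes|=7  |leaves|=1  hit=P5

== RESULT ==
7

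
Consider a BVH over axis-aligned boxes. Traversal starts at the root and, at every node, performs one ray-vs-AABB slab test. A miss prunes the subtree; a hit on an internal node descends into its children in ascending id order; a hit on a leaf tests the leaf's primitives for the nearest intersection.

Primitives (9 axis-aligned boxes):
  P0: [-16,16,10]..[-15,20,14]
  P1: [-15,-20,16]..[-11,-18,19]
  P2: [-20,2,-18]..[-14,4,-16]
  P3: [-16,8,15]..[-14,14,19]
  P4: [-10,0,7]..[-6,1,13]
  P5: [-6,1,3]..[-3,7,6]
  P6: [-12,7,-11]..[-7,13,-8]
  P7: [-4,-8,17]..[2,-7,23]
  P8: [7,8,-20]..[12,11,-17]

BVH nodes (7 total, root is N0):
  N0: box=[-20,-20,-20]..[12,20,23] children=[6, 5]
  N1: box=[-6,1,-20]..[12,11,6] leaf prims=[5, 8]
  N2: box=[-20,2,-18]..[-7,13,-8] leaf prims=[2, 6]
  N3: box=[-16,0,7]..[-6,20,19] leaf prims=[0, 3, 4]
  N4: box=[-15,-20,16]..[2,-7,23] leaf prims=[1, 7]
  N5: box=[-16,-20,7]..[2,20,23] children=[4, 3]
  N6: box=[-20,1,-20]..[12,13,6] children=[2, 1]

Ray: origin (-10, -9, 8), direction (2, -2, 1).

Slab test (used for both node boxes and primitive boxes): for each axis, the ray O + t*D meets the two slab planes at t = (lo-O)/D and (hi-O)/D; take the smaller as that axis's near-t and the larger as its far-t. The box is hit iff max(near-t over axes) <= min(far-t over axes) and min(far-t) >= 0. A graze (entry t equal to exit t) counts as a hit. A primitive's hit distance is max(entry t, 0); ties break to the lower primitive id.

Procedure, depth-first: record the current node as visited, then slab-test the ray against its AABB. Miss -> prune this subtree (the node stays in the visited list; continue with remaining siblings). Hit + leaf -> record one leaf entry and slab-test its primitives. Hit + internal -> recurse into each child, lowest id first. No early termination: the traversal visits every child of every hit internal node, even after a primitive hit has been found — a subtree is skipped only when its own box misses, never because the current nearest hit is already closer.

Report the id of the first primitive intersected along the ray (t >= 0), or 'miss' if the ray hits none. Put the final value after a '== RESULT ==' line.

Traverse from the root:
N0 x:[-5,11] y:[-29/2,11/2] z:[-28,15] -> hit [-5,11/2], descend [5, 6]
  N5 x:[-3,6] y:[-29/2,11/2] z:[-1,15] -> hit [-1,11/2], descend [3, 4]
    N3 x:[-3,2] y:[-29/2,-9/2] z:[-1,11] -> miss, prune
    N4 x:[-5/2,6] y:[-1,11/2] z:[8,15] -> miss, prune
  N6 x:[-5,11] y:[-11,-5] z:[-28,-2] -> miss, prune

Summary -> nodes [0, 5, 3, 4, 6]; box-tests=5; leaf-entries=0; first=miss

== RESULT ==
miss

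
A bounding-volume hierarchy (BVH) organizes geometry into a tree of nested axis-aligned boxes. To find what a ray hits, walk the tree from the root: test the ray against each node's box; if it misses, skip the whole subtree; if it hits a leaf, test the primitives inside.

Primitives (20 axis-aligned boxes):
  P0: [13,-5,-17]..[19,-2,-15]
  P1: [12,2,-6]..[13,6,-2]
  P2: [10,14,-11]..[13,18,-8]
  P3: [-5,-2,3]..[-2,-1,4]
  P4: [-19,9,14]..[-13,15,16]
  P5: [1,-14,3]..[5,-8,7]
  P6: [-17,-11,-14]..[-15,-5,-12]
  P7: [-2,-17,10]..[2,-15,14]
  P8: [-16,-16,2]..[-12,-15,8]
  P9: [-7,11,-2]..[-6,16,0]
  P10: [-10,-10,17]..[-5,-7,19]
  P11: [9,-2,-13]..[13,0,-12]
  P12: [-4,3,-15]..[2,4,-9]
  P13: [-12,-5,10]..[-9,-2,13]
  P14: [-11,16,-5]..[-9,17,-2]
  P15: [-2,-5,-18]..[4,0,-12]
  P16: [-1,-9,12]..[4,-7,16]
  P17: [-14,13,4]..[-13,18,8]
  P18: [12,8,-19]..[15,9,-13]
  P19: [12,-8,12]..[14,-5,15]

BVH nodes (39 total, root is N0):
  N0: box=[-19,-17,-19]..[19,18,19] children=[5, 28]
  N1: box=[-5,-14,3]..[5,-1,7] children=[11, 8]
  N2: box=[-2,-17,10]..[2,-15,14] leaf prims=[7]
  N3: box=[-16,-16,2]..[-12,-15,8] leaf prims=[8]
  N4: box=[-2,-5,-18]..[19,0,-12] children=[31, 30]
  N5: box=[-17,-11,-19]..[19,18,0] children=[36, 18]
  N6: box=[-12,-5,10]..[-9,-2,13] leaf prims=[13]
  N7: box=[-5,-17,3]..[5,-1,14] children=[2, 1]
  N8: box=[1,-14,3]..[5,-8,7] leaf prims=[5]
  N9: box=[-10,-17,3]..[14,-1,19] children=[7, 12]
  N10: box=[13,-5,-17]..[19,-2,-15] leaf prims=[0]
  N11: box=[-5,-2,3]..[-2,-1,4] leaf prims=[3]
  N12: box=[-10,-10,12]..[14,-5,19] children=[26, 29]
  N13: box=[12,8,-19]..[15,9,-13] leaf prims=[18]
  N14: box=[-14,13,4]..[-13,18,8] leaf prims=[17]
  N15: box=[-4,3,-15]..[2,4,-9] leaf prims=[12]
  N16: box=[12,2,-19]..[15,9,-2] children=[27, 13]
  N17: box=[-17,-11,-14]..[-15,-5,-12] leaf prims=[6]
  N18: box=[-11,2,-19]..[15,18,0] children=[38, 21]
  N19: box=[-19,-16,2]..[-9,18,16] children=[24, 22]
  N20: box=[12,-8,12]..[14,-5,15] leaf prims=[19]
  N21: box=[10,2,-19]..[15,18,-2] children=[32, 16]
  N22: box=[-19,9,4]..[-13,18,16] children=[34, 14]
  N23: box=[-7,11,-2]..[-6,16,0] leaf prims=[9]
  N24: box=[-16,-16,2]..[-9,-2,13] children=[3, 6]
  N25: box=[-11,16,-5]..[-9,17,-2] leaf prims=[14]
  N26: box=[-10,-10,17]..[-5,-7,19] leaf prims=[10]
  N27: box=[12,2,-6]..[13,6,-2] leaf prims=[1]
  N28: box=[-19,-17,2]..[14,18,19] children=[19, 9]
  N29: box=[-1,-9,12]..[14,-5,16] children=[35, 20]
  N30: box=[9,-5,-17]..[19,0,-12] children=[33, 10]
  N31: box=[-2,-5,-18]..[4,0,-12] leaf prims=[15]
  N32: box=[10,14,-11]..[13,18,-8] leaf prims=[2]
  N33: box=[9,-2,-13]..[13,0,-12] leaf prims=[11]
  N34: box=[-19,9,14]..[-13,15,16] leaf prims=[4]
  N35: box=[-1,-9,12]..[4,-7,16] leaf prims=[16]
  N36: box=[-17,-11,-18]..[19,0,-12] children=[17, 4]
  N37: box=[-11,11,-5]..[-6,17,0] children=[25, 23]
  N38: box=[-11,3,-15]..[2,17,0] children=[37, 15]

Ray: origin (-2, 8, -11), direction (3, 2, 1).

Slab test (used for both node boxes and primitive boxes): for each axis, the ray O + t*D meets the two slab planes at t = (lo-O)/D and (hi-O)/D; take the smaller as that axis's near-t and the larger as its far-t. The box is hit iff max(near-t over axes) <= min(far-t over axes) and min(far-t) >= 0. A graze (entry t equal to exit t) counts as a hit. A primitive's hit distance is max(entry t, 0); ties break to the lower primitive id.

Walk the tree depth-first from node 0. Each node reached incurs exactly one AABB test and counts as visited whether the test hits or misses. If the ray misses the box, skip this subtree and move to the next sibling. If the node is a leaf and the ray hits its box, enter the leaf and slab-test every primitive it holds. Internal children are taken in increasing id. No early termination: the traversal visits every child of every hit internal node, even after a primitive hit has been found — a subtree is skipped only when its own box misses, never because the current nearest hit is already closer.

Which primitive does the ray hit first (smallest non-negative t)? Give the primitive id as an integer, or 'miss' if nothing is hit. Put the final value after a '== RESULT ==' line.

Walk:
N0 x:[-17/3,7] y:[-25/2,5] z:[-8,30] -> hit [-17/3,5], descend [5, 28]
  N5 x:[-5,7] y:[-19/2,5] z:[-8,11] -> hit [-5,5], descend [18, 36]
    N18 x:[-3,17/3] y:[-3,5] z:[-8,11] -> hit [-3,5], descend [21, 38]
      N21 x:[4,17/3] y:[-3,5] z:[-8,9] -> hit [4,5], descend [16, 32]
        N16 x:[14/3,17/3] y:[-3,1/2] z:[-8,9] -> miss, prune
        N32 x:[4,5] y:[3,5] z:[0,3] -> miss, prune
      N38 x:[-3,4/3] y:[-5/2,9/2] z:[-4,11] -> hit [-5/2,4/3], descend [15, 37]
        N15 x:[-2/3,4/3] y:[-5/2,-2] z:[-4,2] -> miss, prune
        N37 x:[-3,-4/3] y:[3/2,9/2] z:[6,11] -> miss, prune
    N36 x:[-5,7] y:[-19/2,-4] z:[-7,-1] -> miss, prune
  N28 x:[-17/3,16/3] y:[-25/2,5] z:[13,30] -> miss, prune

11 AABB tests over nodes [0, 5, 18, 21, 16, 32, 38, 15, 37, 36, 28]; 0 leaves entered; closest miss.

== RESULT ==
miss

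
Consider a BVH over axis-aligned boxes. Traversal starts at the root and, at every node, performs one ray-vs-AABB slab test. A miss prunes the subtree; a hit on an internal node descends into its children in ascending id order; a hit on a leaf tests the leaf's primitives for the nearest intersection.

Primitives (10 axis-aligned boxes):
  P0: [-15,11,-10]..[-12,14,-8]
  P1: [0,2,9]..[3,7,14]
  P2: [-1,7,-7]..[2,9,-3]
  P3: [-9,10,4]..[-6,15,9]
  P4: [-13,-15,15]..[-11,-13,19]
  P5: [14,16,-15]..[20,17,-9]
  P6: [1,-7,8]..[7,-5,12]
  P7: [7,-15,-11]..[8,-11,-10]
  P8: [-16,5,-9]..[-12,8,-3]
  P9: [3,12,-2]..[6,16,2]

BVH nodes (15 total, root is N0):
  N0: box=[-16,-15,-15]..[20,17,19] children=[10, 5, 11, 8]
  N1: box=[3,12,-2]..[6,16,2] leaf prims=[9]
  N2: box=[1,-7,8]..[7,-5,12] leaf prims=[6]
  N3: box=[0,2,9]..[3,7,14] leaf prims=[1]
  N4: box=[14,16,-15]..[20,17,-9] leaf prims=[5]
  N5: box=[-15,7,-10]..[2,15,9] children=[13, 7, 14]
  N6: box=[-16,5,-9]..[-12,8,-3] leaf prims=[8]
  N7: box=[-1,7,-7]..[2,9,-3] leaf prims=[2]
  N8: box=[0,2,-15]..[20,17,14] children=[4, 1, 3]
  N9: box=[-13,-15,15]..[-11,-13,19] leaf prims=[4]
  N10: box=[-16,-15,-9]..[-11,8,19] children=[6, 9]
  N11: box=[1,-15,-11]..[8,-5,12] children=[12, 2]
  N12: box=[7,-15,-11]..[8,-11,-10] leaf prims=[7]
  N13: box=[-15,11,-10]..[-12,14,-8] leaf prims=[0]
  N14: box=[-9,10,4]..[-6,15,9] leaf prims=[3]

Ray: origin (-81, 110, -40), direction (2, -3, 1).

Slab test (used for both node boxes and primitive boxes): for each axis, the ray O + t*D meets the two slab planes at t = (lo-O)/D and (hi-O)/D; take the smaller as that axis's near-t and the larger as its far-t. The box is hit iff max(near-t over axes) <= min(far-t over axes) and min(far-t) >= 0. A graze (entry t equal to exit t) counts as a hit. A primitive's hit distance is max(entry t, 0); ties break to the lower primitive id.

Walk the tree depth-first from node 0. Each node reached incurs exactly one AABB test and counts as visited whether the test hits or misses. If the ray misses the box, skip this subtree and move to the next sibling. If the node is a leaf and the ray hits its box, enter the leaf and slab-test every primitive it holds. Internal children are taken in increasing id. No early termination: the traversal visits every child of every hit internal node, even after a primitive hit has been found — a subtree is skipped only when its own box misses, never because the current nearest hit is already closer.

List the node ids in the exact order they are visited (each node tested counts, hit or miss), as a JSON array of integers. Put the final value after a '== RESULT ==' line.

Traverse from the root:
N0 x:[65/2,101/2] y:[31,125/3] z:[25,59] -> hit [65/2,125/3], descend [5, 8, 10, 11]
  N5 x:[33,83/2] y:[95/3,103/3] z:[30,49] -> hit [33,103/3], descend [7, 13, 14]
    N7 x:[40,83/2] y:[101/3,103/3] z:[33,37] -> miss, prune
    N13 x:[33,69/2] y:[32,33] z:[30,32] -> miss, prune
    N14 x:[36,75/2] y:[95/3,100/3] z:[44,49] -> miss, prune
  N8 x:[81/2,101/2] y:[31,36] z:[25,54] -> miss, prune
  N10 x:[65/2,35] y:[34,125/3] z:[31,59] -> hit [34,35], descend [6, 9]
    N6 x:[65/2,69/2] y:[34,35] z:[31,37] -> hit [34,69/2] leaf, test {P8@t=34}
    N9 x:[34,35] y:[41,125/3] z:[55,59] -> miss, prune
  N11 x:[41,89/2] y:[115/3,125/3] z:[29,52] -> hit [41,125/3], descend [2, 12]
    N2 x:[41,44] y:[115/3,39] z:[48,52] -> miss, prune
    N12 x:[44,89/2] y:[121/3,125/3] z:[29,30] -> miss, prune

12 AABB tests over nodes [0, 5, 7, 13, 14, 8, 10, 6, 9, 11, 2, 12]; 1 leaf entered; closest P8.

== RESULT ==
[0, 5, 7, 13, 14, 8, 10, 6, 9, 11, 2, 12]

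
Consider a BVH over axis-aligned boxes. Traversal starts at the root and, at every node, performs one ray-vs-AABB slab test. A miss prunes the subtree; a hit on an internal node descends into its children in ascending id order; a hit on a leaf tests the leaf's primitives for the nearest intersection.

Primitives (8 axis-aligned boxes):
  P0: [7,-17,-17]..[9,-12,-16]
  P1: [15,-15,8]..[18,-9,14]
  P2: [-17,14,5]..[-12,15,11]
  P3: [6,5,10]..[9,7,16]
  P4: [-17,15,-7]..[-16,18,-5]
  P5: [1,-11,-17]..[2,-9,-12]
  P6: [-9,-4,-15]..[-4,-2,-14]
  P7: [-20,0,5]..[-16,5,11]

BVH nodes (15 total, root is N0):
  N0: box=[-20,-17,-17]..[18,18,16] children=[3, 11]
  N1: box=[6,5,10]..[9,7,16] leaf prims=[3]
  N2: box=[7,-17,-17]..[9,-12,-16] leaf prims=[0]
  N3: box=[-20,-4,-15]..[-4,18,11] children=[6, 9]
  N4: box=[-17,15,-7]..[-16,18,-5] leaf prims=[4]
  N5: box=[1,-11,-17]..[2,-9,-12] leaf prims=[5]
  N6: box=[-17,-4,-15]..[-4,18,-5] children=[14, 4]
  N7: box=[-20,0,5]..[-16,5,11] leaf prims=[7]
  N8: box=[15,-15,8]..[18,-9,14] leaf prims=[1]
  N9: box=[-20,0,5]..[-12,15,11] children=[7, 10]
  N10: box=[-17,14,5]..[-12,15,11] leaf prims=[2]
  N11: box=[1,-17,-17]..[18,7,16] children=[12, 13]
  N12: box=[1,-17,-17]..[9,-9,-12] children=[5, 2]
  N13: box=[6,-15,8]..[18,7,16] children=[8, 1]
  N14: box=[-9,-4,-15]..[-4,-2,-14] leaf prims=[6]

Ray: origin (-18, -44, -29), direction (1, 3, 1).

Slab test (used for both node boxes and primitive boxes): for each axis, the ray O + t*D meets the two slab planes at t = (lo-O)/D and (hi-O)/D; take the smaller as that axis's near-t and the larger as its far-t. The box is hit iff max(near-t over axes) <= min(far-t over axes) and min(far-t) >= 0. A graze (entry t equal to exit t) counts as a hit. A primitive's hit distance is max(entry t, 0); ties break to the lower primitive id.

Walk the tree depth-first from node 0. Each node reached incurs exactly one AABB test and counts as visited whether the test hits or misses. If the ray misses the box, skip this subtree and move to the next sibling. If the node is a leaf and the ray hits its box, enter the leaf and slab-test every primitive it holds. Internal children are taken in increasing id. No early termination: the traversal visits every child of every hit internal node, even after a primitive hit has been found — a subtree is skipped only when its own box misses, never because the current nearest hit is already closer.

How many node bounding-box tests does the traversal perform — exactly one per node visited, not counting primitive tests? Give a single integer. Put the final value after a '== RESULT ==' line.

Trace the traversal:
N0 x:[-2,36] y:[9,62/3] z:[12,45] -> hit [12,62/3], descend [3, 11]
  N3 x:[-2,14] y:[40/3,62/3] z:[14,40] -> hit [14,14], descend [6, 9]
    N6 x:[1,14] y:[40/3,62/3] z:[14,24] -> hit [14,14], descend [4, 14]
      N4 x:[1,2] y:[59/3,62/3] z:[22,24] -> miss, prune
      N14 x:[9,14] y:[40/3,14] z:[14,15] -> hit [14,14] leaf, test {P6@t=14}
    N9 x:[-2,6] y:[44/3,59/3] z:[34,40] -> miss, prune
  N11 x:[19,36] y:[9,17] z:[12,45] -> miss, prune

Summary -> nodes [0, 3, 6, 4, 14, 9, 11]; box-tests=7; leaf-entries=1; first=P6

== RESULT ==
7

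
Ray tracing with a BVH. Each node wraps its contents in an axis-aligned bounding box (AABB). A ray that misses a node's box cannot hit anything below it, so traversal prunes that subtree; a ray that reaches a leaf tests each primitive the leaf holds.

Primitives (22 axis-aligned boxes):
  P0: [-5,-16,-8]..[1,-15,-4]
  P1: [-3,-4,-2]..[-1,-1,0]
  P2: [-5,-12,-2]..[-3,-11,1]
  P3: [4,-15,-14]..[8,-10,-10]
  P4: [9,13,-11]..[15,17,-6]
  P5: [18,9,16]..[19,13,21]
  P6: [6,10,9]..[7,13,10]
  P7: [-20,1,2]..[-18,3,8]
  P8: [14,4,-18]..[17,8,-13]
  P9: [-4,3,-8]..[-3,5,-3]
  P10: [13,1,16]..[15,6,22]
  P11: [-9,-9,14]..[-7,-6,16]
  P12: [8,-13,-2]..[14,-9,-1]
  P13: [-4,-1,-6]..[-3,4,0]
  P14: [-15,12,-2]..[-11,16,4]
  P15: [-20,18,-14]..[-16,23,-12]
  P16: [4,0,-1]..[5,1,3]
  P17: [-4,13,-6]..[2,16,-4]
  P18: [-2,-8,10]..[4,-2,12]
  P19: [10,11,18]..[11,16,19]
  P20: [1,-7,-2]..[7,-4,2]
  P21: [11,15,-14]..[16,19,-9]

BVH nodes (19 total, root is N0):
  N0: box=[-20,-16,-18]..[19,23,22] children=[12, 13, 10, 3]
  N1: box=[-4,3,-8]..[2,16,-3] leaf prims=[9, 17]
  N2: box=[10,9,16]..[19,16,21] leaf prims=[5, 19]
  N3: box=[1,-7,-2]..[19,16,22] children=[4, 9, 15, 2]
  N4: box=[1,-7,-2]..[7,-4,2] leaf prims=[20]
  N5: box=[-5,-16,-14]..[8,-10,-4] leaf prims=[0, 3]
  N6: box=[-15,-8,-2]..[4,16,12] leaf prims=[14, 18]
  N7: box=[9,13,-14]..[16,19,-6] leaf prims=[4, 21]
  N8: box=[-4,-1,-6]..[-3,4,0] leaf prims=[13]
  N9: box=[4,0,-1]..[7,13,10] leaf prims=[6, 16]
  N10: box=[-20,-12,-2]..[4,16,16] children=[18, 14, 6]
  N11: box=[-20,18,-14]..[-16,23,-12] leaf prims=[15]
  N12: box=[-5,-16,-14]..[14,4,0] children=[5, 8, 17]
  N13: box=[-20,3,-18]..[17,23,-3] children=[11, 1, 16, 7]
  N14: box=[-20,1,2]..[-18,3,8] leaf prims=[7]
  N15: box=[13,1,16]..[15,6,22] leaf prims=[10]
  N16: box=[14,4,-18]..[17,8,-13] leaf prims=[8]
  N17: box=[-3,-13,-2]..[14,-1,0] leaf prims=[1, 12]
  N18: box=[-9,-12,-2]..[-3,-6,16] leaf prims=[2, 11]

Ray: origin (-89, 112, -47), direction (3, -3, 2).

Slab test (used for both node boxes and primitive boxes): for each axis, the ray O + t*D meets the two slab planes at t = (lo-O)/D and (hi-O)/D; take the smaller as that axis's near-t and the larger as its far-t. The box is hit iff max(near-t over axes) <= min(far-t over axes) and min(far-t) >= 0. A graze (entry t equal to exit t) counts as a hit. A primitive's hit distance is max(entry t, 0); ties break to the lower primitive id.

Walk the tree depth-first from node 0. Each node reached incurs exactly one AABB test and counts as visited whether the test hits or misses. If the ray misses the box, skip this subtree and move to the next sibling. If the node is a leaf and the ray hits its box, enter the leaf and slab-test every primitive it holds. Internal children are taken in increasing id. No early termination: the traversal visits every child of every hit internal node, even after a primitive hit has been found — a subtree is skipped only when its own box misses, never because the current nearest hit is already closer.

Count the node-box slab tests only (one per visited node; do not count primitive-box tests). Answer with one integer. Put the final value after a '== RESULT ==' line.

Trace the traversal:
N0 x:[23,36] y:[89/3,128/3] z:[29/2,69/2] -> hit [89/3,69/2], descend [3, 10, 12, 13]
  N3 x:[30,36] y:[32,119/3] z:[45/2,69/2] -> hit [32,69/2], descend [2, 4, 9, 15]
    N2 x:[33,36] y:[32,103/3] z:[63/2,34] -> hit [33,34] leaf, test {P5(miss), P19@t=33}
    N4 x:[30,32] y:[116/3,119/3] z:[45/2,49/2] -> miss, prune
    N9 x:[31,32] y:[33,112/3] z:[23,57/2] -> miss, prune
    N15 x:[34,104/3] y:[106/3,37] z:[63/2,69/2] -> miss, prune
  N10 x:[23,31] y:[32,124/3] z:[45/2,63/2] -> miss, prune
  N12 x:[28,103/3] y:[36,128/3] z:[33/2,47/2] -> miss, prune
  N13 x:[23,106/3] y:[89/3,109/3] z:[29/2,22] -> miss, prune

Visited [0, 3, 2, 4, 9, 15, 10, 12, 13]. Tests: 9 box, 1 leaf. Nearest: P19.

== RESULT ==
9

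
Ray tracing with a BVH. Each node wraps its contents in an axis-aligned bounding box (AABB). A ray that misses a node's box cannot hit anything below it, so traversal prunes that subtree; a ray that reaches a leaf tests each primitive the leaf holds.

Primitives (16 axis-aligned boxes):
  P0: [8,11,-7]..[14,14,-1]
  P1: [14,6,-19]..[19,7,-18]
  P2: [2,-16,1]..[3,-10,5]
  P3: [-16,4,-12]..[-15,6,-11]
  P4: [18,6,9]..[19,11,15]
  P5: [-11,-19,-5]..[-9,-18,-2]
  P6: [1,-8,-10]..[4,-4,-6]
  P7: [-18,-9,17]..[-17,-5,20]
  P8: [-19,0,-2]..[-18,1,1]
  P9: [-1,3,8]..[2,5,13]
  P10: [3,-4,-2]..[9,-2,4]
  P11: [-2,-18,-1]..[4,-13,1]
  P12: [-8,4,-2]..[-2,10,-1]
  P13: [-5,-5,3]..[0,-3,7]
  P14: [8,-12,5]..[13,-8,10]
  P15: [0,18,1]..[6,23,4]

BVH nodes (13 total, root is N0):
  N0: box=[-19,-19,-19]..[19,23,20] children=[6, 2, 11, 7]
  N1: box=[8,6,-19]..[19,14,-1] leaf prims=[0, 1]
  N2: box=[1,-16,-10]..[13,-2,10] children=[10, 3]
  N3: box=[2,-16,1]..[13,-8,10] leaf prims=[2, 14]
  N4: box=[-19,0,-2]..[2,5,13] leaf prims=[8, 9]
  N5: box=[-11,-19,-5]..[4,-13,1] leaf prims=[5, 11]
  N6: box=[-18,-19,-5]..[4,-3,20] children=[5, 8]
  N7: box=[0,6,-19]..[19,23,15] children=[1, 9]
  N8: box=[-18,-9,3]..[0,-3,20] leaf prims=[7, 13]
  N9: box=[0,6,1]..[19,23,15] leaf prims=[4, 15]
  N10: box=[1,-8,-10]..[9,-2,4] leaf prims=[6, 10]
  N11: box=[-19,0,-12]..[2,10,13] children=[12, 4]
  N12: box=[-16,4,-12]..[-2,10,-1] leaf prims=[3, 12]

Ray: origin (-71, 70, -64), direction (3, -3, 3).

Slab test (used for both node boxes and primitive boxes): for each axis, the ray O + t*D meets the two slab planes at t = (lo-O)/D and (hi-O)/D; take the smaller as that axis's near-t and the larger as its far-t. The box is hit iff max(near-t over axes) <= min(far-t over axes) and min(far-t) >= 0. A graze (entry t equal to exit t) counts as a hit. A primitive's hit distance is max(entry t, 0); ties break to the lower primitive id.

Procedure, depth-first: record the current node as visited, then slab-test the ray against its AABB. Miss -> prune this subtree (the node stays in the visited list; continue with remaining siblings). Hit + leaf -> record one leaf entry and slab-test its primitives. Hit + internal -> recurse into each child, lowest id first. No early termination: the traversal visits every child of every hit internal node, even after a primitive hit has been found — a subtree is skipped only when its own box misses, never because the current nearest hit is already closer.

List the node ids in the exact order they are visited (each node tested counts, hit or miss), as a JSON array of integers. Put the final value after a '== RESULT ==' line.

Traverse from the root:
N0 x:[52/3,30] y:[47/3,89/3] z:[15,28] -> hit [52/3,28], descend [2, 6, 7, 11]
  N2 x:[24,28] y:[24,86/3] z:[18,74/3] -> hit [24,74/3], descend [3, 10]
    N3 x:[73/3,28] y:[26,86/3] z:[65/3,74/3] -> miss, prune
    N10 x:[24,80/3] y:[24,26] z:[18,68/3] -> miss, prune
  N6 x:[53/3,25] y:[73/3,89/3] z:[59/3,28] -> hit [73/3,25], descend [5, 8]
    N5 x:[20,25] y:[83/3,89/3] z:[59/3,65/3] -> miss, prune
    N8 x:[53/3,71/3] y:[73/3,79/3] z:[67/3,28] -> miss, prune
  N7 x:[71/3,30] y:[47/3,64/3] z:[15,79/3] -> miss, prune
  N11 x:[52/3,73/3] y:[20,70/3] z:[52/3,77/3] -> hit [20,70/3], descend [4, 12]
    N4 x:[52/3,73/3] y:[65/3,70/3] z:[62/3,77/3] -> hit [65/3,70/3] leaf, test {P8(miss), P9(miss)}
    N12 x:[55/3,23] y:[20,22] z:[52/3,21] -> hit [20,21] leaf, test {P3(miss), P12@t=21}

order=[0, 2, 3, 10, 6, 5, 8, 7, 11, 4, 12]  |boxes|=11  |leaves|=2  hit=P12

== RESULT ==
[0, 2, 3, 10, 6, 5, 8, 7, 11, 4, 12]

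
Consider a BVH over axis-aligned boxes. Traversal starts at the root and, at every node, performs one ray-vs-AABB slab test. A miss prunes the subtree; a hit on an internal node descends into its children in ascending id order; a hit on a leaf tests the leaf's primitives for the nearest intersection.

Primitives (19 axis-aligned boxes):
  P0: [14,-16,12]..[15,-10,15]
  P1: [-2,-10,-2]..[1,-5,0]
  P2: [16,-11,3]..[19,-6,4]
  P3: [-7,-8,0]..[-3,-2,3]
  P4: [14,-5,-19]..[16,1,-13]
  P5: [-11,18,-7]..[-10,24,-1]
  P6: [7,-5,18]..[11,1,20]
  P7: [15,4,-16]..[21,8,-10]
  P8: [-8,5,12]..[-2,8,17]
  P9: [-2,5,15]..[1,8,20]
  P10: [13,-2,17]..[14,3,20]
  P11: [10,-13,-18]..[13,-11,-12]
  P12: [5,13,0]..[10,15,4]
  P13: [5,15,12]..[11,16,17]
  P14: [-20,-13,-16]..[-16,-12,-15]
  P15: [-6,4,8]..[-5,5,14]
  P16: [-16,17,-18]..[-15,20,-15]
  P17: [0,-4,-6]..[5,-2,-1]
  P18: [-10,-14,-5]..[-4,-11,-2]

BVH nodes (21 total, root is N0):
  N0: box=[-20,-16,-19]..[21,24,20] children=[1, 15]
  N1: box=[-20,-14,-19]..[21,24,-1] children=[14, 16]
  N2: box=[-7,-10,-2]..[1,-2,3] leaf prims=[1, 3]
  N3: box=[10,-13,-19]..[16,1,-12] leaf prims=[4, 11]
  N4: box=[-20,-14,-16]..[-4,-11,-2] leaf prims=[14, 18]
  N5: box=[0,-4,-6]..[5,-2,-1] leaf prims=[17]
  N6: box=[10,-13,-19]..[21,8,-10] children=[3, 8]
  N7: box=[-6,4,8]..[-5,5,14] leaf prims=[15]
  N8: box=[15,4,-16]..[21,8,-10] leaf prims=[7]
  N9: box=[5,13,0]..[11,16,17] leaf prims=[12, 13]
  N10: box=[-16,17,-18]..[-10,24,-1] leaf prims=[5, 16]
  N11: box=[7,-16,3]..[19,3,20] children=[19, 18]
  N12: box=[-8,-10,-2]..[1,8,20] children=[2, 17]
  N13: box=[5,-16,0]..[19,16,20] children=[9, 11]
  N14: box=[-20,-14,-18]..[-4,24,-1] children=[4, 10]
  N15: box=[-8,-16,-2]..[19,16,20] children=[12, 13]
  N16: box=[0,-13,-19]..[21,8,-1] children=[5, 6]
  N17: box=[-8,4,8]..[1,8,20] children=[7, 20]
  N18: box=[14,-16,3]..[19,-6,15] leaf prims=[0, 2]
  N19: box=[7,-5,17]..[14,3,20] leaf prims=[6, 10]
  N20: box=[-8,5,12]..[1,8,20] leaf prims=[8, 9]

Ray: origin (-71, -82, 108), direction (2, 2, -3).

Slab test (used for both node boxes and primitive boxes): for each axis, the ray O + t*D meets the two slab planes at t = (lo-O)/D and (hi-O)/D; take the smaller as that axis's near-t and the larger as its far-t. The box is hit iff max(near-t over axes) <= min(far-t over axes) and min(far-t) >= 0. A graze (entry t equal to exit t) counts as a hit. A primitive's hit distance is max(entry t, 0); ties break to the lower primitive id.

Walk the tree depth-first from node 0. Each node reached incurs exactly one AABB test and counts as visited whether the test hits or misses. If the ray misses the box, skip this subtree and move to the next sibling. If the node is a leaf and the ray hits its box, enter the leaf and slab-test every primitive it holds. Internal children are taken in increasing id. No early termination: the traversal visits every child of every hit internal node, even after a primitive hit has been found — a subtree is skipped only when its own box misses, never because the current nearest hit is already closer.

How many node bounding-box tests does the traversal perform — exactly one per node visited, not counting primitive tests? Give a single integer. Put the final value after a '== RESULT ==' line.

Walk:
N0 x:[51/2,46] y:[33,53] z:[88/3,127/3] -> hit [33,127/3], descend [1, 15]
  N1 x:[51/2,46] y:[34,53] z:[109/3,127/3] -> hit [109/3,127/3], descend [14, 16]
    N14 x:[51/2,67/2] y:[34,53] z:[109/3,42] -> miss, prune
    N16 x:[71/2,46] y:[69/2,45] z:[109/3,127/3] -> hit [109/3,127/3], descend [5, 6]
      N5 x:[71/2,38] y:[39,40] z:[109/3,38] -> miss, prune
      N6 x:[81/2,46] y:[69/2,45] z:[118/3,127/3] -> hit [81/2,127/3], descend [3, 8]
        N3 x:[81/2,87/2] y:[69/2,83/2] z:[40,127/3] -> hit [81/2,83/2] leaf, test {P4(miss), P11(miss)}
        N8 x:[43,46] y:[43,45] z:[118/3,124/3] -> miss, prune
  N15 x:[63/2,45] y:[33,49] z:[88/3,110/3] -> hit [33,110/3], descend [12, 13]
    N12 x:[63/2,36] y:[36,45] z:[88/3,110/3] -> hit [36,36], descend [2, 17]
      N2 x:[32,36] y:[36,40] z:[35,110/3] -> hit [36,36] leaf, test {P1@t=36, P3(miss)}
      N17 x:[63/2,36] y:[43,45] z:[88/3,100/3] -> miss, prune
    N13 x:[38,45] y:[33,49] z:[88/3,36] -> miss, prune

13 AABB tests over nodes [0, 1, 14, 16, 5, 6, 3, 8, 15, 12, 2, 17, 13]; 2 leaves entered; closest P1.

== RESULT ==
13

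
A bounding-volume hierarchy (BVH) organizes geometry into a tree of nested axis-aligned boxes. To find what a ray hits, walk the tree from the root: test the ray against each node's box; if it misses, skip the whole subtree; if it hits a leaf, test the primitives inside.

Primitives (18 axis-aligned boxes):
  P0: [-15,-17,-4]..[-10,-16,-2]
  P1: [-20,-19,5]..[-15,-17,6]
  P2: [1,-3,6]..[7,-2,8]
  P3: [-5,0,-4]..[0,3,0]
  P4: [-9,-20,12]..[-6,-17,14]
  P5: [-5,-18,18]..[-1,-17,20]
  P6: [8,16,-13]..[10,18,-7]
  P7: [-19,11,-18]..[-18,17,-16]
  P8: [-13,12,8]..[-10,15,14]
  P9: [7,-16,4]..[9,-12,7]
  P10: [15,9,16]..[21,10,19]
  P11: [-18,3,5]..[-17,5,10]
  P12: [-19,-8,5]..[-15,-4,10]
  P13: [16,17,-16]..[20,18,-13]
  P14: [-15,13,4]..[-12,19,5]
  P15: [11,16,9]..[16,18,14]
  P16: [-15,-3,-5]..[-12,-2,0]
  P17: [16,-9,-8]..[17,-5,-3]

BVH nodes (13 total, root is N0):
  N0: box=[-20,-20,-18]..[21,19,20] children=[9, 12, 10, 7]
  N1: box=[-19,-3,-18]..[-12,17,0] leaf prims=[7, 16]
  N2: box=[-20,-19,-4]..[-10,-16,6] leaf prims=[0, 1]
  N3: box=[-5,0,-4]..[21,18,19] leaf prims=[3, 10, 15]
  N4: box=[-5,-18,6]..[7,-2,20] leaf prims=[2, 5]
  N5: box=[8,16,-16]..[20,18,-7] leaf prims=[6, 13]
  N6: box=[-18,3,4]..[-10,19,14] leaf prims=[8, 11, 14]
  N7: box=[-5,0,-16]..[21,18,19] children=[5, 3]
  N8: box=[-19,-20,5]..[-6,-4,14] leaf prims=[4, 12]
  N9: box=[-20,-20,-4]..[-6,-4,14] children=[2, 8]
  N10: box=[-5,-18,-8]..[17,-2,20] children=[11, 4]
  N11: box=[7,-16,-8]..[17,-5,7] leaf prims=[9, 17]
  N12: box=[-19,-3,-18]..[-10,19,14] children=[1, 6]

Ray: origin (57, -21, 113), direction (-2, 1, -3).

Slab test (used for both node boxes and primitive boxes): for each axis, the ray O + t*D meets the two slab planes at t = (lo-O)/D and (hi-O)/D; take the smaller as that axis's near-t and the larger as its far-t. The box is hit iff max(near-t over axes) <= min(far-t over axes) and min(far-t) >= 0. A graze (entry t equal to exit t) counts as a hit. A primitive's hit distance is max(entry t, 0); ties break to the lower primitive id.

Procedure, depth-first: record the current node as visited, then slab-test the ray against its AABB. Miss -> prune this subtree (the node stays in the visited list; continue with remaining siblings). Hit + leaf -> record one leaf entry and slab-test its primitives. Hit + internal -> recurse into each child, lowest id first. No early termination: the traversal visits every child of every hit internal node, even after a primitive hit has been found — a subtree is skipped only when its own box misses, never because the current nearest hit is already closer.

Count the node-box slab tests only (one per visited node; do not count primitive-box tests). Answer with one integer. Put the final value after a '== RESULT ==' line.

Traverse from the root:
N0 x:[18,77/2] y:[1,40] z:[31,131/3] -> hit [31,77/2], descend [7, 9, 10, 12]
  N7 x:[18,31] y:[21,39] z:[94/3,43] -> miss, prune
  N9 x:[63/2,77/2] y:[1,17] z:[33,39] -> miss, prune
  N10 x:[20,31] y:[3,19] z:[31,121/3] -> miss, prune
  N12 x:[67/2,38] y:[18,40] z:[33,131/3] -> hit [67/2,38], descend [1, 6]
    N1 x:[69/2,38] y:[18,38] z:[113/3,131/3] -> hit [113/3,38] leaf, test {P7(miss), P16(miss)}
    N6 x:[67/2,75/2] y:[24,40] z:[33,109/3] -> hit [67/2,109/3] leaf, test {P8@t=67/2, P11(miss), P14@t=36}

order=[0, 7, 9, 10, 12, 1, 6]  |boxes|=7  |leaves|=2  hit=P8

== RESULT ==
7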